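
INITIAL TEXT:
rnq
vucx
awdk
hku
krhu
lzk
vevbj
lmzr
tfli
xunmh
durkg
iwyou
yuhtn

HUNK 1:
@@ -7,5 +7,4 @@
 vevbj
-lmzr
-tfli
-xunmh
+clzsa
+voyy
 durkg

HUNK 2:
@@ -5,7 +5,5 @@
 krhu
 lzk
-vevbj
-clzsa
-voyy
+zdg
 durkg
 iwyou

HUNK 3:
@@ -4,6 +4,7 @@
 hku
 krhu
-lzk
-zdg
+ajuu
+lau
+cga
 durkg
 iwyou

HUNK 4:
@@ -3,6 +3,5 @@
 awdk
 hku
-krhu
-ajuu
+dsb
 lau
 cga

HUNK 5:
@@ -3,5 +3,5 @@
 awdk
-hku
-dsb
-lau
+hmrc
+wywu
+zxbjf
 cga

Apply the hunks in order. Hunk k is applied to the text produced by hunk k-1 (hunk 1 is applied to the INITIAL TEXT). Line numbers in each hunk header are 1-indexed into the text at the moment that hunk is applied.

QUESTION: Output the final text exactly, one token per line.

Answer: rnq
vucx
awdk
hmrc
wywu
zxbjf
cga
durkg
iwyou
yuhtn

Derivation:
Hunk 1: at line 7 remove [lmzr,tfli,xunmh] add [clzsa,voyy] -> 12 lines: rnq vucx awdk hku krhu lzk vevbj clzsa voyy durkg iwyou yuhtn
Hunk 2: at line 5 remove [vevbj,clzsa,voyy] add [zdg] -> 10 lines: rnq vucx awdk hku krhu lzk zdg durkg iwyou yuhtn
Hunk 3: at line 4 remove [lzk,zdg] add [ajuu,lau,cga] -> 11 lines: rnq vucx awdk hku krhu ajuu lau cga durkg iwyou yuhtn
Hunk 4: at line 3 remove [krhu,ajuu] add [dsb] -> 10 lines: rnq vucx awdk hku dsb lau cga durkg iwyou yuhtn
Hunk 5: at line 3 remove [hku,dsb,lau] add [hmrc,wywu,zxbjf] -> 10 lines: rnq vucx awdk hmrc wywu zxbjf cga durkg iwyou yuhtn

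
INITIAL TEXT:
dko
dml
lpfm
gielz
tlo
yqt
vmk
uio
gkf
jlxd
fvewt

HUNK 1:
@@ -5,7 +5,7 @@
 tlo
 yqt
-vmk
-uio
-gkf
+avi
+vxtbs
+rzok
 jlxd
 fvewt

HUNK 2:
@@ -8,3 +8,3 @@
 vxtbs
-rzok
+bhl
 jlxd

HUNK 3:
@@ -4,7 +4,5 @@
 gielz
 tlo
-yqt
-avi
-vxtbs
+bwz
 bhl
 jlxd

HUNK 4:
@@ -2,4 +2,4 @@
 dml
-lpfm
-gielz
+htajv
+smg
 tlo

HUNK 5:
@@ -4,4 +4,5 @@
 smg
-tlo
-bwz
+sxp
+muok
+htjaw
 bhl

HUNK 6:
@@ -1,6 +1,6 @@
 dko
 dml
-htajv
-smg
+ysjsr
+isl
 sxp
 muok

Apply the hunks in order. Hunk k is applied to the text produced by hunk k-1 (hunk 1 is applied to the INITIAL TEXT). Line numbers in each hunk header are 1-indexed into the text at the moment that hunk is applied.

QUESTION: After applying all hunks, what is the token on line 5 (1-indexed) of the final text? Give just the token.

Hunk 1: at line 5 remove [vmk,uio,gkf] add [avi,vxtbs,rzok] -> 11 lines: dko dml lpfm gielz tlo yqt avi vxtbs rzok jlxd fvewt
Hunk 2: at line 8 remove [rzok] add [bhl] -> 11 lines: dko dml lpfm gielz tlo yqt avi vxtbs bhl jlxd fvewt
Hunk 3: at line 4 remove [yqt,avi,vxtbs] add [bwz] -> 9 lines: dko dml lpfm gielz tlo bwz bhl jlxd fvewt
Hunk 4: at line 2 remove [lpfm,gielz] add [htajv,smg] -> 9 lines: dko dml htajv smg tlo bwz bhl jlxd fvewt
Hunk 5: at line 4 remove [tlo,bwz] add [sxp,muok,htjaw] -> 10 lines: dko dml htajv smg sxp muok htjaw bhl jlxd fvewt
Hunk 6: at line 1 remove [htajv,smg] add [ysjsr,isl] -> 10 lines: dko dml ysjsr isl sxp muok htjaw bhl jlxd fvewt
Final line 5: sxp

Answer: sxp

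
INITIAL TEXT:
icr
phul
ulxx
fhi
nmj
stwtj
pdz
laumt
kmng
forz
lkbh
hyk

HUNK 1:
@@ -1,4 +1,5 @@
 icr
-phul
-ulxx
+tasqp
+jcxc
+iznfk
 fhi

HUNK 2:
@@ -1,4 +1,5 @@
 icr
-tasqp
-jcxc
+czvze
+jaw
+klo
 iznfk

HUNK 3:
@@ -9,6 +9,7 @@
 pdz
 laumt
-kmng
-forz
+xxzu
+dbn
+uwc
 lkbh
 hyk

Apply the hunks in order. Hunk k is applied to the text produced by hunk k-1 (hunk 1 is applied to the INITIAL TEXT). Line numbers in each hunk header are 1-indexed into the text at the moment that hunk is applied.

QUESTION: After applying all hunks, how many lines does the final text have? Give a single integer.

Answer: 15

Derivation:
Hunk 1: at line 1 remove [phul,ulxx] add [tasqp,jcxc,iznfk] -> 13 lines: icr tasqp jcxc iznfk fhi nmj stwtj pdz laumt kmng forz lkbh hyk
Hunk 2: at line 1 remove [tasqp,jcxc] add [czvze,jaw,klo] -> 14 lines: icr czvze jaw klo iznfk fhi nmj stwtj pdz laumt kmng forz lkbh hyk
Hunk 3: at line 9 remove [kmng,forz] add [xxzu,dbn,uwc] -> 15 lines: icr czvze jaw klo iznfk fhi nmj stwtj pdz laumt xxzu dbn uwc lkbh hyk
Final line count: 15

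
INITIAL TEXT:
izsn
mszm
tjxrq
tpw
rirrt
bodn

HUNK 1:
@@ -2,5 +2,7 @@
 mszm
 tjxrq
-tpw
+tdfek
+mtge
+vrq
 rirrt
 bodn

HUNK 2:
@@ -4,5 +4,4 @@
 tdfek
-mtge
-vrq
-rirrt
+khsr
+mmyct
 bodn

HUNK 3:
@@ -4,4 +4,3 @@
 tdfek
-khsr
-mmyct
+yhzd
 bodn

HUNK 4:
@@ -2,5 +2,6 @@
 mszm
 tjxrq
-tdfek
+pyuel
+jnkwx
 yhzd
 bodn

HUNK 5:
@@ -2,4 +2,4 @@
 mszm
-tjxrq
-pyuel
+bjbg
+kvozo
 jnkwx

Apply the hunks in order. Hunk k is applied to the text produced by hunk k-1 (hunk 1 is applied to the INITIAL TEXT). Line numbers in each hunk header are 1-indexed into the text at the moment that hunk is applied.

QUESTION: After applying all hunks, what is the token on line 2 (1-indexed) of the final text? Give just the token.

Answer: mszm

Derivation:
Hunk 1: at line 2 remove [tpw] add [tdfek,mtge,vrq] -> 8 lines: izsn mszm tjxrq tdfek mtge vrq rirrt bodn
Hunk 2: at line 4 remove [mtge,vrq,rirrt] add [khsr,mmyct] -> 7 lines: izsn mszm tjxrq tdfek khsr mmyct bodn
Hunk 3: at line 4 remove [khsr,mmyct] add [yhzd] -> 6 lines: izsn mszm tjxrq tdfek yhzd bodn
Hunk 4: at line 2 remove [tdfek] add [pyuel,jnkwx] -> 7 lines: izsn mszm tjxrq pyuel jnkwx yhzd bodn
Hunk 5: at line 2 remove [tjxrq,pyuel] add [bjbg,kvozo] -> 7 lines: izsn mszm bjbg kvozo jnkwx yhzd bodn
Final line 2: mszm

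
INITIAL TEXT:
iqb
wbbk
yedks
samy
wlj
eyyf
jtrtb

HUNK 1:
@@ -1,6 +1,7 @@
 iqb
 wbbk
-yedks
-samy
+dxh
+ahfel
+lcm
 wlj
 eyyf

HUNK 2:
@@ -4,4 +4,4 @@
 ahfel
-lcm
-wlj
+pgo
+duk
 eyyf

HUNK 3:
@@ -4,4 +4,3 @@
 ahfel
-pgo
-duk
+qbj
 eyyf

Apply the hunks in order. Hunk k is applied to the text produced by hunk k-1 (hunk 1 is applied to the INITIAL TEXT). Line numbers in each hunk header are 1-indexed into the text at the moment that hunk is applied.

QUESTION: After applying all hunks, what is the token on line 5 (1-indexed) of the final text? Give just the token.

Hunk 1: at line 1 remove [yedks,samy] add [dxh,ahfel,lcm] -> 8 lines: iqb wbbk dxh ahfel lcm wlj eyyf jtrtb
Hunk 2: at line 4 remove [lcm,wlj] add [pgo,duk] -> 8 lines: iqb wbbk dxh ahfel pgo duk eyyf jtrtb
Hunk 3: at line 4 remove [pgo,duk] add [qbj] -> 7 lines: iqb wbbk dxh ahfel qbj eyyf jtrtb
Final line 5: qbj

Answer: qbj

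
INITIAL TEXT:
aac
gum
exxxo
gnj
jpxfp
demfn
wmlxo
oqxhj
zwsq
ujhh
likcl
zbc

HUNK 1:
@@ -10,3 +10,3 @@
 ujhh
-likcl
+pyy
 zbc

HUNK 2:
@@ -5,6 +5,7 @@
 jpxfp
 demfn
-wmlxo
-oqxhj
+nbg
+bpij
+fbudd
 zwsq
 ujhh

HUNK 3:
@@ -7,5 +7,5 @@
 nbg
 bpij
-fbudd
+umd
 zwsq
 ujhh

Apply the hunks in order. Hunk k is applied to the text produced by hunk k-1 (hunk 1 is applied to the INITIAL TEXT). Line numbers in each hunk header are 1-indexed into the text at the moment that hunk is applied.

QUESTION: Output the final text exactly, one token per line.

Answer: aac
gum
exxxo
gnj
jpxfp
demfn
nbg
bpij
umd
zwsq
ujhh
pyy
zbc

Derivation:
Hunk 1: at line 10 remove [likcl] add [pyy] -> 12 lines: aac gum exxxo gnj jpxfp demfn wmlxo oqxhj zwsq ujhh pyy zbc
Hunk 2: at line 5 remove [wmlxo,oqxhj] add [nbg,bpij,fbudd] -> 13 lines: aac gum exxxo gnj jpxfp demfn nbg bpij fbudd zwsq ujhh pyy zbc
Hunk 3: at line 7 remove [fbudd] add [umd] -> 13 lines: aac gum exxxo gnj jpxfp demfn nbg bpij umd zwsq ujhh pyy zbc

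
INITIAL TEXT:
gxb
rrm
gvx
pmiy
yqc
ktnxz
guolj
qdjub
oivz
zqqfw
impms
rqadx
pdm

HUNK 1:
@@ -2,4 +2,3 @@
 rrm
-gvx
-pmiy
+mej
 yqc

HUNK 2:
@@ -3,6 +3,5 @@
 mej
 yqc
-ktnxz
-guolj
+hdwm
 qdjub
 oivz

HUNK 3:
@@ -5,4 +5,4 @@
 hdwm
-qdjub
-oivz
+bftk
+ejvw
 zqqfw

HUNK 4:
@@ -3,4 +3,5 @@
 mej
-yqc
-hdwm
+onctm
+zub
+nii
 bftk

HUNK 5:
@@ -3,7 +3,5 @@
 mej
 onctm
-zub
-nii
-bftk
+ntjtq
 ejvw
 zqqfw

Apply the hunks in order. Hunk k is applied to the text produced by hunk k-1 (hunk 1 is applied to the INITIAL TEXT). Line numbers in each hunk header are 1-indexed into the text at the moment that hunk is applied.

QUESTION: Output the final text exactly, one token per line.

Answer: gxb
rrm
mej
onctm
ntjtq
ejvw
zqqfw
impms
rqadx
pdm

Derivation:
Hunk 1: at line 2 remove [gvx,pmiy] add [mej] -> 12 lines: gxb rrm mej yqc ktnxz guolj qdjub oivz zqqfw impms rqadx pdm
Hunk 2: at line 3 remove [ktnxz,guolj] add [hdwm] -> 11 lines: gxb rrm mej yqc hdwm qdjub oivz zqqfw impms rqadx pdm
Hunk 3: at line 5 remove [qdjub,oivz] add [bftk,ejvw] -> 11 lines: gxb rrm mej yqc hdwm bftk ejvw zqqfw impms rqadx pdm
Hunk 4: at line 3 remove [yqc,hdwm] add [onctm,zub,nii] -> 12 lines: gxb rrm mej onctm zub nii bftk ejvw zqqfw impms rqadx pdm
Hunk 5: at line 3 remove [zub,nii,bftk] add [ntjtq] -> 10 lines: gxb rrm mej onctm ntjtq ejvw zqqfw impms rqadx pdm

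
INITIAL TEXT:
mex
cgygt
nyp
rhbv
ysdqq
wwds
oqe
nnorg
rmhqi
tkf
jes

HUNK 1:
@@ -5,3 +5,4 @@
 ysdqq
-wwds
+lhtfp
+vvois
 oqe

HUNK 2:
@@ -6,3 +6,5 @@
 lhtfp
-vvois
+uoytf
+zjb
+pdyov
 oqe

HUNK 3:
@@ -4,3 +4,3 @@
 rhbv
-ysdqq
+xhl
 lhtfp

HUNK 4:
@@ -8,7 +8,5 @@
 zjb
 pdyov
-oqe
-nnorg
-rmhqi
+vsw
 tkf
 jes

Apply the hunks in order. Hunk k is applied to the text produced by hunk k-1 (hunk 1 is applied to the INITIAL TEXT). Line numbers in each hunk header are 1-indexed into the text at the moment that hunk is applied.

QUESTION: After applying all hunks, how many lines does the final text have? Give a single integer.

Answer: 12

Derivation:
Hunk 1: at line 5 remove [wwds] add [lhtfp,vvois] -> 12 lines: mex cgygt nyp rhbv ysdqq lhtfp vvois oqe nnorg rmhqi tkf jes
Hunk 2: at line 6 remove [vvois] add [uoytf,zjb,pdyov] -> 14 lines: mex cgygt nyp rhbv ysdqq lhtfp uoytf zjb pdyov oqe nnorg rmhqi tkf jes
Hunk 3: at line 4 remove [ysdqq] add [xhl] -> 14 lines: mex cgygt nyp rhbv xhl lhtfp uoytf zjb pdyov oqe nnorg rmhqi tkf jes
Hunk 4: at line 8 remove [oqe,nnorg,rmhqi] add [vsw] -> 12 lines: mex cgygt nyp rhbv xhl lhtfp uoytf zjb pdyov vsw tkf jes
Final line count: 12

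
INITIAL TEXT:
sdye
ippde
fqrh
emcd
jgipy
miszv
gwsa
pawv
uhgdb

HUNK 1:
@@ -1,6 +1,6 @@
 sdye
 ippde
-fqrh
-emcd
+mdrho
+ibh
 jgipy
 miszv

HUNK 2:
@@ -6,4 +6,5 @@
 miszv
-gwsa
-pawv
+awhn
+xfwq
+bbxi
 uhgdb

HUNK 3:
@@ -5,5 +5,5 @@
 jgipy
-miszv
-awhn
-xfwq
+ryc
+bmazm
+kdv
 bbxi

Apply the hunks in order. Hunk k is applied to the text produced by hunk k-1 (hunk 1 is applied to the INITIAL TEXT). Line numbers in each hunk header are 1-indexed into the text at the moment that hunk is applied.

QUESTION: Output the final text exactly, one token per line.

Answer: sdye
ippde
mdrho
ibh
jgipy
ryc
bmazm
kdv
bbxi
uhgdb

Derivation:
Hunk 1: at line 1 remove [fqrh,emcd] add [mdrho,ibh] -> 9 lines: sdye ippde mdrho ibh jgipy miszv gwsa pawv uhgdb
Hunk 2: at line 6 remove [gwsa,pawv] add [awhn,xfwq,bbxi] -> 10 lines: sdye ippde mdrho ibh jgipy miszv awhn xfwq bbxi uhgdb
Hunk 3: at line 5 remove [miszv,awhn,xfwq] add [ryc,bmazm,kdv] -> 10 lines: sdye ippde mdrho ibh jgipy ryc bmazm kdv bbxi uhgdb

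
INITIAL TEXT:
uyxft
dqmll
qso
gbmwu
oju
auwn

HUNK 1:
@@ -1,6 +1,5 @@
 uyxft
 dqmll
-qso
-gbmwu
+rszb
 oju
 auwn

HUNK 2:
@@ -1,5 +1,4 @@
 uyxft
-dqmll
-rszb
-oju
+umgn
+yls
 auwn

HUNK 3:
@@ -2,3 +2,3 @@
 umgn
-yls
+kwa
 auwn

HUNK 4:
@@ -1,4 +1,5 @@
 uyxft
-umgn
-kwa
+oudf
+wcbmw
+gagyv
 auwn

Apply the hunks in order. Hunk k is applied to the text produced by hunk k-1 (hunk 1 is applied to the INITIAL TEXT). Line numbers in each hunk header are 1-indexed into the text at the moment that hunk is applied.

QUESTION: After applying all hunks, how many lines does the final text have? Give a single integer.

Hunk 1: at line 1 remove [qso,gbmwu] add [rszb] -> 5 lines: uyxft dqmll rszb oju auwn
Hunk 2: at line 1 remove [dqmll,rszb,oju] add [umgn,yls] -> 4 lines: uyxft umgn yls auwn
Hunk 3: at line 2 remove [yls] add [kwa] -> 4 lines: uyxft umgn kwa auwn
Hunk 4: at line 1 remove [umgn,kwa] add [oudf,wcbmw,gagyv] -> 5 lines: uyxft oudf wcbmw gagyv auwn
Final line count: 5

Answer: 5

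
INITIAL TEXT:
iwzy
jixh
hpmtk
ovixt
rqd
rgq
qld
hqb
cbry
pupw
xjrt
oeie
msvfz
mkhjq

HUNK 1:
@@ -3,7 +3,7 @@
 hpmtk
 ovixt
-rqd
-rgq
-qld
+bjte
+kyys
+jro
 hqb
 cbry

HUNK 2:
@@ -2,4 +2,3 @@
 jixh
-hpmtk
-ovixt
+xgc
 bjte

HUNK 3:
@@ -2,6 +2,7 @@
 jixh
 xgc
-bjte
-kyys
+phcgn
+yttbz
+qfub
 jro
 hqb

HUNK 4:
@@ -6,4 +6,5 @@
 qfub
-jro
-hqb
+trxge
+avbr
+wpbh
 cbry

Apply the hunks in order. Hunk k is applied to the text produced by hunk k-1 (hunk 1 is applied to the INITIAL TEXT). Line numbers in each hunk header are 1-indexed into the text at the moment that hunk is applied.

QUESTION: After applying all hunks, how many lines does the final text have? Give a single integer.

Hunk 1: at line 3 remove [rqd,rgq,qld] add [bjte,kyys,jro] -> 14 lines: iwzy jixh hpmtk ovixt bjte kyys jro hqb cbry pupw xjrt oeie msvfz mkhjq
Hunk 2: at line 2 remove [hpmtk,ovixt] add [xgc] -> 13 lines: iwzy jixh xgc bjte kyys jro hqb cbry pupw xjrt oeie msvfz mkhjq
Hunk 3: at line 2 remove [bjte,kyys] add [phcgn,yttbz,qfub] -> 14 lines: iwzy jixh xgc phcgn yttbz qfub jro hqb cbry pupw xjrt oeie msvfz mkhjq
Hunk 4: at line 6 remove [jro,hqb] add [trxge,avbr,wpbh] -> 15 lines: iwzy jixh xgc phcgn yttbz qfub trxge avbr wpbh cbry pupw xjrt oeie msvfz mkhjq
Final line count: 15

Answer: 15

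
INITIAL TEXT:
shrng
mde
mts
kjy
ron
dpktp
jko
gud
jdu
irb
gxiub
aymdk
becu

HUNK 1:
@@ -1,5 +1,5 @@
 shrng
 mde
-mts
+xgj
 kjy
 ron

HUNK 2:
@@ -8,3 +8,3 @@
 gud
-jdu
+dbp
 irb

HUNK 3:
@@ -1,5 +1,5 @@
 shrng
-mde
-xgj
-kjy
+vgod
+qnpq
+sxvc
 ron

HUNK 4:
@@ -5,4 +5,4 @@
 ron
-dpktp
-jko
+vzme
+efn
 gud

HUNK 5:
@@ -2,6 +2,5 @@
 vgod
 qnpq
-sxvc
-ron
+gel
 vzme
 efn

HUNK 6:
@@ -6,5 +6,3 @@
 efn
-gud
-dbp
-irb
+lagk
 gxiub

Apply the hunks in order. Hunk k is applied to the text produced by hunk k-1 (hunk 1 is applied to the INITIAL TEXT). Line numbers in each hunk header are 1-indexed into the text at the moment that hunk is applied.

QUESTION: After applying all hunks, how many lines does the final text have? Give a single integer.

Hunk 1: at line 1 remove [mts] add [xgj] -> 13 lines: shrng mde xgj kjy ron dpktp jko gud jdu irb gxiub aymdk becu
Hunk 2: at line 8 remove [jdu] add [dbp] -> 13 lines: shrng mde xgj kjy ron dpktp jko gud dbp irb gxiub aymdk becu
Hunk 3: at line 1 remove [mde,xgj,kjy] add [vgod,qnpq,sxvc] -> 13 lines: shrng vgod qnpq sxvc ron dpktp jko gud dbp irb gxiub aymdk becu
Hunk 4: at line 5 remove [dpktp,jko] add [vzme,efn] -> 13 lines: shrng vgod qnpq sxvc ron vzme efn gud dbp irb gxiub aymdk becu
Hunk 5: at line 2 remove [sxvc,ron] add [gel] -> 12 lines: shrng vgod qnpq gel vzme efn gud dbp irb gxiub aymdk becu
Hunk 6: at line 6 remove [gud,dbp,irb] add [lagk] -> 10 lines: shrng vgod qnpq gel vzme efn lagk gxiub aymdk becu
Final line count: 10

Answer: 10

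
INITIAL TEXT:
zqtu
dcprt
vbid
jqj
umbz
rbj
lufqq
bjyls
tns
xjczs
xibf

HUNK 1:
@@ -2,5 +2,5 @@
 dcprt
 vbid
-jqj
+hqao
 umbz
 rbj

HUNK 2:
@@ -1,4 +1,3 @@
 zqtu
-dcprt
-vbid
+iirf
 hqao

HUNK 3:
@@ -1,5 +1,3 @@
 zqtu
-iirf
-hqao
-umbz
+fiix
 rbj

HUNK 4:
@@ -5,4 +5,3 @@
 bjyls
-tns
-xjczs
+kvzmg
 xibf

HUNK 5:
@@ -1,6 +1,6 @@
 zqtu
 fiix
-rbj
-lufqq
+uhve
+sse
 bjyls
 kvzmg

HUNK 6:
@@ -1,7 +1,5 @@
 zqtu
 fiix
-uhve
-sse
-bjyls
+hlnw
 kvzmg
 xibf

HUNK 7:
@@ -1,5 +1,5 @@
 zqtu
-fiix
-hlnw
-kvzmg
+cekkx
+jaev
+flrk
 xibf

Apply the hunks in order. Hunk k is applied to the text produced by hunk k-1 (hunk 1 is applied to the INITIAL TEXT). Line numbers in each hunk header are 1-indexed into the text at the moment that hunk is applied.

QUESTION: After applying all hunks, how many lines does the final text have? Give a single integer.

Hunk 1: at line 2 remove [jqj] add [hqao] -> 11 lines: zqtu dcprt vbid hqao umbz rbj lufqq bjyls tns xjczs xibf
Hunk 2: at line 1 remove [dcprt,vbid] add [iirf] -> 10 lines: zqtu iirf hqao umbz rbj lufqq bjyls tns xjczs xibf
Hunk 3: at line 1 remove [iirf,hqao,umbz] add [fiix] -> 8 lines: zqtu fiix rbj lufqq bjyls tns xjczs xibf
Hunk 4: at line 5 remove [tns,xjczs] add [kvzmg] -> 7 lines: zqtu fiix rbj lufqq bjyls kvzmg xibf
Hunk 5: at line 1 remove [rbj,lufqq] add [uhve,sse] -> 7 lines: zqtu fiix uhve sse bjyls kvzmg xibf
Hunk 6: at line 1 remove [uhve,sse,bjyls] add [hlnw] -> 5 lines: zqtu fiix hlnw kvzmg xibf
Hunk 7: at line 1 remove [fiix,hlnw,kvzmg] add [cekkx,jaev,flrk] -> 5 lines: zqtu cekkx jaev flrk xibf
Final line count: 5

Answer: 5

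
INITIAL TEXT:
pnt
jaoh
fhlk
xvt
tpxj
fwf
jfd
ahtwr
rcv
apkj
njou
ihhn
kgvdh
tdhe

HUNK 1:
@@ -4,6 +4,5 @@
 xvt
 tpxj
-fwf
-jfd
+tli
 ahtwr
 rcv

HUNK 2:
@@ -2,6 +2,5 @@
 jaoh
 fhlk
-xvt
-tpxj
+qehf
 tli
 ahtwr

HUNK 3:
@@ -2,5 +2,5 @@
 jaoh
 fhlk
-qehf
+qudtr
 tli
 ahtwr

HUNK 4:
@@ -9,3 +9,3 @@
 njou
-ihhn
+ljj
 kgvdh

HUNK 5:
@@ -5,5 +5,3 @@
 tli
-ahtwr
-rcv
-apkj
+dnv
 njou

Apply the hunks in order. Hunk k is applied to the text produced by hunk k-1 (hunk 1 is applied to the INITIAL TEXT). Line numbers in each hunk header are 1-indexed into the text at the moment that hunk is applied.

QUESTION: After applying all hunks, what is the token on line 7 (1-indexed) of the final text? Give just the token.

Answer: njou

Derivation:
Hunk 1: at line 4 remove [fwf,jfd] add [tli] -> 13 lines: pnt jaoh fhlk xvt tpxj tli ahtwr rcv apkj njou ihhn kgvdh tdhe
Hunk 2: at line 2 remove [xvt,tpxj] add [qehf] -> 12 lines: pnt jaoh fhlk qehf tli ahtwr rcv apkj njou ihhn kgvdh tdhe
Hunk 3: at line 2 remove [qehf] add [qudtr] -> 12 lines: pnt jaoh fhlk qudtr tli ahtwr rcv apkj njou ihhn kgvdh tdhe
Hunk 4: at line 9 remove [ihhn] add [ljj] -> 12 lines: pnt jaoh fhlk qudtr tli ahtwr rcv apkj njou ljj kgvdh tdhe
Hunk 5: at line 5 remove [ahtwr,rcv,apkj] add [dnv] -> 10 lines: pnt jaoh fhlk qudtr tli dnv njou ljj kgvdh tdhe
Final line 7: njou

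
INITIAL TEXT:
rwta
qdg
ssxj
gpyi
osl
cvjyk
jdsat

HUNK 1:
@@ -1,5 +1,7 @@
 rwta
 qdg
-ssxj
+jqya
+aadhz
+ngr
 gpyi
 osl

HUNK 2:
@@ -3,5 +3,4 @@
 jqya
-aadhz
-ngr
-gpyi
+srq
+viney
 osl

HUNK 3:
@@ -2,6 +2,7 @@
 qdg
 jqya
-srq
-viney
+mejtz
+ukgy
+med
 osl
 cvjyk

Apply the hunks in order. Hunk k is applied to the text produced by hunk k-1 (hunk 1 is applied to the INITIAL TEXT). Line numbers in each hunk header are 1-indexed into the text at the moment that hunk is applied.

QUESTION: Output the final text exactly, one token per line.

Answer: rwta
qdg
jqya
mejtz
ukgy
med
osl
cvjyk
jdsat

Derivation:
Hunk 1: at line 1 remove [ssxj] add [jqya,aadhz,ngr] -> 9 lines: rwta qdg jqya aadhz ngr gpyi osl cvjyk jdsat
Hunk 2: at line 3 remove [aadhz,ngr,gpyi] add [srq,viney] -> 8 lines: rwta qdg jqya srq viney osl cvjyk jdsat
Hunk 3: at line 2 remove [srq,viney] add [mejtz,ukgy,med] -> 9 lines: rwta qdg jqya mejtz ukgy med osl cvjyk jdsat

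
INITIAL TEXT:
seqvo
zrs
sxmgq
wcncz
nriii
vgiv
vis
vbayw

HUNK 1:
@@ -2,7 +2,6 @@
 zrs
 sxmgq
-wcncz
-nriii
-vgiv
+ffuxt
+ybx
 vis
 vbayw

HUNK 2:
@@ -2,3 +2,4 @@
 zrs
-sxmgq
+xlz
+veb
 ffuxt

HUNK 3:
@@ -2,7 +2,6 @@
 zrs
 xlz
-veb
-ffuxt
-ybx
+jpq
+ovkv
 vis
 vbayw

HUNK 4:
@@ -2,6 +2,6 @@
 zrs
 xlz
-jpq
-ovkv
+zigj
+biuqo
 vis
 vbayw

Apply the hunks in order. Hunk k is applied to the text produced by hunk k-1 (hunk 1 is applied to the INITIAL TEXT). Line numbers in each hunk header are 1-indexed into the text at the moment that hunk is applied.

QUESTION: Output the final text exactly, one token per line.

Hunk 1: at line 2 remove [wcncz,nriii,vgiv] add [ffuxt,ybx] -> 7 lines: seqvo zrs sxmgq ffuxt ybx vis vbayw
Hunk 2: at line 2 remove [sxmgq] add [xlz,veb] -> 8 lines: seqvo zrs xlz veb ffuxt ybx vis vbayw
Hunk 3: at line 2 remove [veb,ffuxt,ybx] add [jpq,ovkv] -> 7 lines: seqvo zrs xlz jpq ovkv vis vbayw
Hunk 4: at line 2 remove [jpq,ovkv] add [zigj,biuqo] -> 7 lines: seqvo zrs xlz zigj biuqo vis vbayw

Answer: seqvo
zrs
xlz
zigj
biuqo
vis
vbayw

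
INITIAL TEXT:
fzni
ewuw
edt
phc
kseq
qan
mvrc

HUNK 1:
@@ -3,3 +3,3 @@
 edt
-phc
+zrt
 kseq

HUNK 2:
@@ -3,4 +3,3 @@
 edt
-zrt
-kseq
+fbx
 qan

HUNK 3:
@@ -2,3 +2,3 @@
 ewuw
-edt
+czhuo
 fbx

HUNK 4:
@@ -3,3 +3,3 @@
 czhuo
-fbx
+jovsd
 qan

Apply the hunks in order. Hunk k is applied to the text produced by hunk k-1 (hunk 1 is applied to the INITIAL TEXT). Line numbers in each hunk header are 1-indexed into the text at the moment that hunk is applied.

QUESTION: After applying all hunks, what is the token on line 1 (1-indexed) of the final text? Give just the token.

Hunk 1: at line 3 remove [phc] add [zrt] -> 7 lines: fzni ewuw edt zrt kseq qan mvrc
Hunk 2: at line 3 remove [zrt,kseq] add [fbx] -> 6 lines: fzni ewuw edt fbx qan mvrc
Hunk 3: at line 2 remove [edt] add [czhuo] -> 6 lines: fzni ewuw czhuo fbx qan mvrc
Hunk 4: at line 3 remove [fbx] add [jovsd] -> 6 lines: fzni ewuw czhuo jovsd qan mvrc
Final line 1: fzni

Answer: fzni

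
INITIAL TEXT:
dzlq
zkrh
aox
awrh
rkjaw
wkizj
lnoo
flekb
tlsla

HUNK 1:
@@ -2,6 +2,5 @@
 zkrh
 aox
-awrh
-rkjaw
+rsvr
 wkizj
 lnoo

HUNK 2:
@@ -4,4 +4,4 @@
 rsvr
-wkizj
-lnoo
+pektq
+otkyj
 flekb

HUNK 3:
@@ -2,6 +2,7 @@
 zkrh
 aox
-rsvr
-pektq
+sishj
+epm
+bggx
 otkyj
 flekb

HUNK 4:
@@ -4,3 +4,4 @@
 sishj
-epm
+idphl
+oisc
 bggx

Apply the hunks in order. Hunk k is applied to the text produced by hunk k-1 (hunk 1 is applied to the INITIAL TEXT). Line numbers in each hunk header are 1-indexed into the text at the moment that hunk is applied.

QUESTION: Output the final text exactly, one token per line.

Hunk 1: at line 2 remove [awrh,rkjaw] add [rsvr] -> 8 lines: dzlq zkrh aox rsvr wkizj lnoo flekb tlsla
Hunk 2: at line 4 remove [wkizj,lnoo] add [pektq,otkyj] -> 8 lines: dzlq zkrh aox rsvr pektq otkyj flekb tlsla
Hunk 3: at line 2 remove [rsvr,pektq] add [sishj,epm,bggx] -> 9 lines: dzlq zkrh aox sishj epm bggx otkyj flekb tlsla
Hunk 4: at line 4 remove [epm] add [idphl,oisc] -> 10 lines: dzlq zkrh aox sishj idphl oisc bggx otkyj flekb tlsla

Answer: dzlq
zkrh
aox
sishj
idphl
oisc
bggx
otkyj
flekb
tlsla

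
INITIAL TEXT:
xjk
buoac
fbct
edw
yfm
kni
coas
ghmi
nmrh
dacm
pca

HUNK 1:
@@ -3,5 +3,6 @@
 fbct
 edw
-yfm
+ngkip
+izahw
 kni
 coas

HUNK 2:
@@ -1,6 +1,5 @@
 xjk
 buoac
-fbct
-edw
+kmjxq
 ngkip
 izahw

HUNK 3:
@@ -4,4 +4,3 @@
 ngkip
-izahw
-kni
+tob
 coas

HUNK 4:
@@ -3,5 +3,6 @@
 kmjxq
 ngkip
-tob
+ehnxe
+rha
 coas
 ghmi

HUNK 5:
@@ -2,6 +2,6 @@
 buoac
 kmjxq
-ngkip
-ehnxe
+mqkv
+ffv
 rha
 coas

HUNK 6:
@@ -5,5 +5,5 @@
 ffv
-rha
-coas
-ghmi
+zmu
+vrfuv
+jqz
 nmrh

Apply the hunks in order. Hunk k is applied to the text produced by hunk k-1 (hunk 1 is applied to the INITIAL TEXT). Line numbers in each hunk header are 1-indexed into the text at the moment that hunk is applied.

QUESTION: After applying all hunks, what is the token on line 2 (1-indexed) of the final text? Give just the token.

Hunk 1: at line 3 remove [yfm] add [ngkip,izahw] -> 12 lines: xjk buoac fbct edw ngkip izahw kni coas ghmi nmrh dacm pca
Hunk 2: at line 1 remove [fbct,edw] add [kmjxq] -> 11 lines: xjk buoac kmjxq ngkip izahw kni coas ghmi nmrh dacm pca
Hunk 3: at line 4 remove [izahw,kni] add [tob] -> 10 lines: xjk buoac kmjxq ngkip tob coas ghmi nmrh dacm pca
Hunk 4: at line 3 remove [tob] add [ehnxe,rha] -> 11 lines: xjk buoac kmjxq ngkip ehnxe rha coas ghmi nmrh dacm pca
Hunk 5: at line 2 remove [ngkip,ehnxe] add [mqkv,ffv] -> 11 lines: xjk buoac kmjxq mqkv ffv rha coas ghmi nmrh dacm pca
Hunk 6: at line 5 remove [rha,coas,ghmi] add [zmu,vrfuv,jqz] -> 11 lines: xjk buoac kmjxq mqkv ffv zmu vrfuv jqz nmrh dacm pca
Final line 2: buoac

Answer: buoac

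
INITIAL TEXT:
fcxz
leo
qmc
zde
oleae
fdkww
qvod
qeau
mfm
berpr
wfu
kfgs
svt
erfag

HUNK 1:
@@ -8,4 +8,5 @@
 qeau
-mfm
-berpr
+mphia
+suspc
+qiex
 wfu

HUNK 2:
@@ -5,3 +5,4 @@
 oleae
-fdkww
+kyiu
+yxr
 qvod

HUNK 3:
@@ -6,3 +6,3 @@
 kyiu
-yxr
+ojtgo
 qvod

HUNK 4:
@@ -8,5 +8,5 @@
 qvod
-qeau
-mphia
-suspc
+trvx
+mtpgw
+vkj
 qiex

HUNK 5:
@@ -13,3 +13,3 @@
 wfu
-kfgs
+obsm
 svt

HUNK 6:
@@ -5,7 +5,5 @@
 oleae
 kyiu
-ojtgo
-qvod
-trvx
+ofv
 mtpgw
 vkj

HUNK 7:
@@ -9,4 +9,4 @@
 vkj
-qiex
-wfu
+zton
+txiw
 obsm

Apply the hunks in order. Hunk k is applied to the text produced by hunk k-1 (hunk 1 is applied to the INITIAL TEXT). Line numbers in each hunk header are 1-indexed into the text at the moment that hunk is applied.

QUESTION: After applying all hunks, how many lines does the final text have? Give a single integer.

Answer: 14

Derivation:
Hunk 1: at line 8 remove [mfm,berpr] add [mphia,suspc,qiex] -> 15 lines: fcxz leo qmc zde oleae fdkww qvod qeau mphia suspc qiex wfu kfgs svt erfag
Hunk 2: at line 5 remove [fdkww] add [kyiu,yxr] -> 16 lines: fcxz leo qmc zde oleae kyiu yxr qvod qeau mphia suspc qiex wfu kfgs svt erfag
Hunk 3: at line 6 remove [yxr] add [ojtgo] -> 16 lines: fcxz leo qmc zde oleae kyiu ojtgo qvod qeau mphia suspc qiex wfu kfgs svt erfag
Hunk 4: at line 8 remove [qeau,mphia,suspc] add [trvx,mtpgw,vkj] -> 16 lines: fcxz leo qmc zde oleae kyiu ojtgo qvod trvx mtpgw vkj qiex wfu kfgs svt erfag
Hunk 5: at line 13 remove [kfgs] add [obsm] -> 16 lines: fcxz leo qmc zde oleae kyiu ojtgo qvod trvx mtpgw vkj qiex wfu obsm svt erfag
Hunk 6: at line 5 remove [ojtgo,qvod,trvx] add [ofv] -> 14 lines: fcxz leo qmc zde oleae kyiu ofv mtpgw vkj qiex wfu obsm svt erfag
Hunk 7: at line 9 remove [qiex,wfu] add [zton,txiw] -> 14 lines: fcxz leo qmc zde oleae kyiu ofv mtpgw vkj zton txiw obsm svt erfag
Final line count: 14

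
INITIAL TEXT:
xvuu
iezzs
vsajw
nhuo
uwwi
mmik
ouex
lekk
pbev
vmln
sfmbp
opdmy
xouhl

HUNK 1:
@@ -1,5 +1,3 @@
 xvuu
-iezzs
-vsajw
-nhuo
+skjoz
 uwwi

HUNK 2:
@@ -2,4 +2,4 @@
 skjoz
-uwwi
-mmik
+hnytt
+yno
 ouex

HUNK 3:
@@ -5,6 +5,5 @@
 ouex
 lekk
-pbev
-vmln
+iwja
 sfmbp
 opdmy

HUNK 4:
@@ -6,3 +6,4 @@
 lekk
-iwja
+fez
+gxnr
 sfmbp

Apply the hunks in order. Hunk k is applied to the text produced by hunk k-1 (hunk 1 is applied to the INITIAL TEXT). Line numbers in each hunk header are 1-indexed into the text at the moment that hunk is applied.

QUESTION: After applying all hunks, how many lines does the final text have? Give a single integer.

Answer: 11

Derivation:
Hunk 1: at line 1 remove [iezzs,vsajw,nhuo] add [skjoz] -> 11 lines: xvuu skjoz uwwi mmik ouex lekk pbev vmln sfmbp opdmy xouhl
Hunk 2: at line 2 remove [uwwi,mmik] add [hnytt,yno] -> 11 lines: xvuu skjoz hnytt yno ouex lekk pbev vmln sfmbp opdmy xouhl
Hunk 3: at line 5 remove [pbev,vmln] add [iwja] -> 10 lines: xvuu skjoz hnytt yno ouex lekk iwja sfmbp opdmy xouhl
Hunk 4: at line 6 remove [iwja] add [fez,gxnr] -> 11 lines: xvuu skjoz hnytt yno ouex lekk fez gxnr sfmbp opdmy xouhl
Final line count: 11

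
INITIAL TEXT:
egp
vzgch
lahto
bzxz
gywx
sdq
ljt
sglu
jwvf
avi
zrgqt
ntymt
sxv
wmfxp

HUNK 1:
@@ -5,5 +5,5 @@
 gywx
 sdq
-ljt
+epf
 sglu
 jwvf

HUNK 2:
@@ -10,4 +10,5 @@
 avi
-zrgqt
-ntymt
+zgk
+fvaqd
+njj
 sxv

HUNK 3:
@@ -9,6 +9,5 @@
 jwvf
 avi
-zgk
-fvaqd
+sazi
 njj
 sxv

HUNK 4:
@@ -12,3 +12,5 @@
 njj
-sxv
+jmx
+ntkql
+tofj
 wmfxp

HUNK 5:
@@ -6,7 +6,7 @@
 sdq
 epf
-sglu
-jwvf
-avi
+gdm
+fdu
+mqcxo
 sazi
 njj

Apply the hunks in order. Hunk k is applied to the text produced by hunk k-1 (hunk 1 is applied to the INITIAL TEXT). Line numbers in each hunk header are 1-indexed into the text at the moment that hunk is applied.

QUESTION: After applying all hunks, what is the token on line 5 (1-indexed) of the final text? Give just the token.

Hunk 1: at line 5 remove [ljt] add [epf] -> 14 lines: egp vzgch lahto bzxz gywx sdq epf sglu jwvf avi zrgqt ntymt sxv wmfxp
Hunk 2: at line 10 remove [zrgqt,ntymt] add [zgk,fvaqd,njj] -> 15 lines: egp vzgch lahto bzxz gywx sdq epf sglu jwvf avi zgk fvaqd njj sxv wmfxp
Hunk 3: at line 9 remove [zgk,fvaqd] add [sazi] -> 14 lines: egp vzgch lahto bzxz gywx sdq epf sglu jwvf avi sazi njj sxv wmfxp
Hunk 4: at line 12 remove [sxv] add [jmx,ntkql,tofj] -> 16 lines: egp vzgch lahto bzxz gywx sdq epf sglu jwvf avi sazi njj jmx ntkql tofj wmfxp
Hunk 5: at line 6 remove [sglu,jwvf,avi] add [gdm,fdu,mqcxo] -> 16 lines: egp vzgch lahto bzxz gywx sdq epf gdm fdu mqcxo sazi njj jmx ntkql tofj wmfxp
Final line 5: gywx

Answer: gywx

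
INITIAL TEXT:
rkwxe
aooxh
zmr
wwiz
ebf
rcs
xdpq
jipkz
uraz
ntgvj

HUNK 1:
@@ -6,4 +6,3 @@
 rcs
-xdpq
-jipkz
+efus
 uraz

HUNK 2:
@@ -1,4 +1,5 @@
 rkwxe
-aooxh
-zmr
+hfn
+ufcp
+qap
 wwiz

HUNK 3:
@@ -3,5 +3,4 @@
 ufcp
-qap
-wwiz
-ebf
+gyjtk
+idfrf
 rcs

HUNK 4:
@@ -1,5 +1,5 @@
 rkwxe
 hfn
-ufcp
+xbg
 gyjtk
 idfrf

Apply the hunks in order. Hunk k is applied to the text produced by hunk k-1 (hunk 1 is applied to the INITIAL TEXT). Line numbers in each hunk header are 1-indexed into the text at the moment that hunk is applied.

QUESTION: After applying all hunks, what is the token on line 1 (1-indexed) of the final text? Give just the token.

Answer: rkwxe

Derivation:
Hunk 1: at line 6 remove [xdpq,jipkz] add [efus] -> 9 lines: rkwxe aooxh zmr wwiz ebf rcs efus uraz ntgvj
Hunk 2: at line 1 remove [aooxh,zmr] add [hfn,ufcp,qap] -> 10 lines: rkwxe hfn ufcp qap wwiz ebf rcs efus uraz ntgvj
Hunk 3: at line 3 remove [qap,wwiz,ebf] add [gyjtk,idfrf] -> 9 lines: rkwxe hfn ufcp gyjtk idfrf rcs efus uraz ntgvj
Hunk 4: at line 1 remove [ufcp] add [xbg] -> 9 lines: rkwxe hfn xbg gyjtk idfrf rcs efus uraz ntgvj
Final line 1: rkwxe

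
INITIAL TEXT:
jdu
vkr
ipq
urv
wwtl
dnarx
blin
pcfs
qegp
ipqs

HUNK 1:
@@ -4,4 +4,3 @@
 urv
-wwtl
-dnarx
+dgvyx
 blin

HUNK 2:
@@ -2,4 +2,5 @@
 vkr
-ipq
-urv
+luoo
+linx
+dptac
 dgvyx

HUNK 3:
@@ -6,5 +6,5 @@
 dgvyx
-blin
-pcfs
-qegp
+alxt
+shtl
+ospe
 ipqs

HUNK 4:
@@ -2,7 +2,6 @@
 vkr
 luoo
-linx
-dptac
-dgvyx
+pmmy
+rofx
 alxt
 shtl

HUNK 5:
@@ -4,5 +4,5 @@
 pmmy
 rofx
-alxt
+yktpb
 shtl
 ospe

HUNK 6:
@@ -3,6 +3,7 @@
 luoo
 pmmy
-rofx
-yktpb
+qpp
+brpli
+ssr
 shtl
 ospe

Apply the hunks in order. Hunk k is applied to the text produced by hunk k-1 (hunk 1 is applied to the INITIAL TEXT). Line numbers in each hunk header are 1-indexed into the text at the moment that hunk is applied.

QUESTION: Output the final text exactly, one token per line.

Hunk 1: at line 4 remove [wwtl,dnarx] add [dgvyx] -> 9 lines: jdu vkr ipq urv dgvyx blin pcfs qegp ipqs
Hunk 2: at line 2 remove [ipq,urv] add [luoo,linx,dptac] -> 10 lines: jdu vkr luoo linx dptac dgvyx blin pcfs qegp ipqs
Hunk 3: at line 6 remove [blin,pcfs,qegp] add [alxt,shtl,ospe] -> 10 lines: jdu vkr luoo linx dptac dgvyx alxt shtl ospe ipqs
Hunk 4: at line 2 remove [linx,dptac,dgvyx] add [pmmy,rofx] -> 9 lines: jdu vkr luoo pmmy rofx alxt shtl ospe ipqs
Hunk 5: at line 4 remove [alxt] add [yktpb] -> 9 lines: jdu vkr luoo pmmy rofx yktpb shtl ospe ipqs
Hunk 6: at line 3 remove [rofx,yktpb] add [qpp,brpli,ssr] -> 10 lines: jdu vkr luoo pmmy qpp brpli ssr shtl ospe ipqs

Answer: jdu
vkr
luoo
pmmy
qpp
brpli
ssr
shtl
ospe
ipqs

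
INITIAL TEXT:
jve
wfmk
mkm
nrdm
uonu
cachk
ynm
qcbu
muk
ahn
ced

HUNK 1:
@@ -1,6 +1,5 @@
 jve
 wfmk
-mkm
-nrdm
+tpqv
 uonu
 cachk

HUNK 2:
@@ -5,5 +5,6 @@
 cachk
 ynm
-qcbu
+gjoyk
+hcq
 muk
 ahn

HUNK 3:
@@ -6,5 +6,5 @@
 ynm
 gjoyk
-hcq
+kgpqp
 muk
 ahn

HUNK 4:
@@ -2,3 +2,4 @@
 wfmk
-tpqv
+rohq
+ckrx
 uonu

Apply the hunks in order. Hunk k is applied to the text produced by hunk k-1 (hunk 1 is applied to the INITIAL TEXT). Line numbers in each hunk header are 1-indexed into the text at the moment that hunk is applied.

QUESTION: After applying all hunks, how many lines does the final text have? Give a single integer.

Hunk 1: at line 1 remove [mkm,nrdm] add [tpqv] -> 10 lines: jve wfmk tpqv uonu cachk ynm qcbu muk ahn ced
Hunk 2: at line 5 remove [qcbu] add [gjoyk,hcq] -> 11 lines: jve wfmk tpqv uonu cachk ynm gjoyk hcq muk ahn ced
Hunk 3: at line 6 remove [hcq] add [kgpqp] -> 11 lines: jve wfmk tpqv uonu cachk ynm gjoyk kgpqp muk ahn ced
Hunk 4: at line 2 remove [tpqv] add [rohq,ckrx] -> 12 lines: jve wfmk rohq ckrx uonu cachk ynm gjoyk kgpqp muk ahn ced
Final line count: 12

Answer: 12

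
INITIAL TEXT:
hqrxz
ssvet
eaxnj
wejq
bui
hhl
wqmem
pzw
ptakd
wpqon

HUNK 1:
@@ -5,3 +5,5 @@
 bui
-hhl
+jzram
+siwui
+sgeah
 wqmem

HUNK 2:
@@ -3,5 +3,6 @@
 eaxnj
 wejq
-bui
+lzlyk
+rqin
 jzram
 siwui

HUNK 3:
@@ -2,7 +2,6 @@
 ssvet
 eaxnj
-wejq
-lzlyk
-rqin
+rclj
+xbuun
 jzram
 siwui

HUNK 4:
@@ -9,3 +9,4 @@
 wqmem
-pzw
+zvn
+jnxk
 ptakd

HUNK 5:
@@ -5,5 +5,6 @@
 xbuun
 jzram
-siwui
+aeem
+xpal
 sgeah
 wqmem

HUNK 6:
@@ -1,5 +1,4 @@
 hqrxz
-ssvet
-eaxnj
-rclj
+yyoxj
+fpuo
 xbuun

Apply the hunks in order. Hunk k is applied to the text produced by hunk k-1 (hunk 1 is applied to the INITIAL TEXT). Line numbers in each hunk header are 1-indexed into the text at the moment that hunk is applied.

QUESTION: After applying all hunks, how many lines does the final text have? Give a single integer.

Hunk 1: at line 5 remove [hhl] add [jzram,siwui,sgeah] -> 12 lines: hqrxz ssvet eaxnj wejq bui jzram siwui sgeah wqmem pzw ptakd wpqon
Hunk 2: at line 3 remove [bui] add [lzlyk,rqin] -> 13 lines: hqrxz ssvet eaxnj wejq lzlyk rqin jzram siwui sgeah wqmem pzw ptakd wpqon
Hunk 3: at line 2 remove [wejq,lzlyk,rqin] add [rclj,xbuun] -> 12 lines: hqrxz ssvet eaxnj rclj xbuun jzram siwui sgeah wqmem pzw ptakd wpqon
Hunk 4: at line 9 remove [pzw] add [zvn,jnxk] -> 13 lines: hqrxz ssvet eaxnj rclj xbuun jzram siwui sgeah wqmem zvn jnxk ptakd wpqon
Hunk 5: at line 5 remove [siwui] add [aeem,xpal] -> 14 lines: hqrxz ssvet eaxnj rclj xbuun jzram aeem xpal sgeah wqmem zvn jnxk ptakd wpqon
Hunk 6: at line 1 remove [ssvet,eaxnj,rclj] add [yyoxj,fpuo] -> 13 lines: hqrxz yyoxj fpuo xbuun jzram aeem xpal sgeah wqmem zvn jnxk ptakd wpqon
Final line count: 13

Answer: 13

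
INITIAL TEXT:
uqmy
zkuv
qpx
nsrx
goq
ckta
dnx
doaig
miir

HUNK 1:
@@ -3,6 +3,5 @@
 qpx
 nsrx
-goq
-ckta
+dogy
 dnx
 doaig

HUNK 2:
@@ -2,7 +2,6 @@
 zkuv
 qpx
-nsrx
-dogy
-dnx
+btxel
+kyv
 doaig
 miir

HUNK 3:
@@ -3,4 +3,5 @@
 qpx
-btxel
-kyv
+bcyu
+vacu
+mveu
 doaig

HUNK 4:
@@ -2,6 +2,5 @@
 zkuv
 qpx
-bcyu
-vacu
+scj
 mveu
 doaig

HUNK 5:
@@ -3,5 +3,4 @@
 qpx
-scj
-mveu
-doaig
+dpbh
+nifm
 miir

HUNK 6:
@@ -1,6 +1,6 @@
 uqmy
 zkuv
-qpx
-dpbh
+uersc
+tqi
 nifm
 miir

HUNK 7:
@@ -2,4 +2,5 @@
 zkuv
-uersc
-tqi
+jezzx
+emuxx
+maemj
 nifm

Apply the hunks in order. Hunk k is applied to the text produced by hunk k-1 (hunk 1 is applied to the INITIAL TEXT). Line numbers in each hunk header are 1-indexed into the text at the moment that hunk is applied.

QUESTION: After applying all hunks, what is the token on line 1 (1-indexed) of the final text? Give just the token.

Hunk 1: at line 3 remove [goq,ckta] add [dogy] -> 8 lines: uqmy zkuv qpx nsrx dogy dnx doaig miir
Hunk 2: at line 2 remove [nsrx,dogy,dnx] add [btxel,kyv] -> 7 lines: uqmy zkuv qpx btxel kyv doaig miir
Hunk 3: at line 3 remove [btxel,kyv] add [bcyu,vacu,mveu] -> 8 lines: uqmy zkuv qpx bcyu vacu mveu doaig miir
Hunk 4: at line 2 remove [bcyu,vacu] add [scj] -> 7 lines: uqmy zkuv qpx scj mveu doaig miir
Hunk 5: at line 3 remove [scj,mveu,doaig] add [dpbh,nifm] -> 6 lines: uqmy zkuv qpx dpbh nifm miir
Hunk 6: at line 1 remove [qpx,dpbh] add [uersc,tqi] -> 6 lines: uqmy zkuv uersc tqi nifm miir
Hunk 7: at line 2 remove [uersc,tqi] add [jezzx,emuxx,maemj] -> 7 lines: uqmy zkuv jezzx emuxx maemj nifm miir
Final line 1: uqmy

Answer: uqmy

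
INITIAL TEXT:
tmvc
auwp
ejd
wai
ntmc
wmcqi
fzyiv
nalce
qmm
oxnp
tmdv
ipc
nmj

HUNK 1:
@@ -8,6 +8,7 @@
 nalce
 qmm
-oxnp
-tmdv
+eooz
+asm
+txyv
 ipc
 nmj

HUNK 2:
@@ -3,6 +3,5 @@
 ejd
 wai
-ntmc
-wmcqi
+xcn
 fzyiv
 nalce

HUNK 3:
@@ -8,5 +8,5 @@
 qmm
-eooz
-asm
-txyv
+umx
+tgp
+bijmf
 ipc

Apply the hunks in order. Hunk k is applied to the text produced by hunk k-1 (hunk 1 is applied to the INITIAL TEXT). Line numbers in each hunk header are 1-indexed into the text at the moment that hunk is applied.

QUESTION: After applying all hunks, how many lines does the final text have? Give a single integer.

Answer: 13

Derivation:
Hunk 1: at line 8 remove [oxnp,tmdv] add [eooz,asm,txyv] -> 14 lines: tmvc auwp ejd wai ntmc wmcqi fzyiv nalce qmm eooz asm txyv ipc nmj
Hunk 2: at line 3 remove [ntmc,wmcqi] add [xcn] -> 13 lines: tmvc auwp ejd wai xcn fzyiv nalce qmm eooz asm txyv ipc nmj
Hunk 3: at line 8 remove [eooz,asm,txyv] add [umx,tgp,bijmf] -> 13 lines: tmvc auwp ejd wai xcn fzyiv nalce qmm umx tgp bijmf ipc nmj
Final line count: 13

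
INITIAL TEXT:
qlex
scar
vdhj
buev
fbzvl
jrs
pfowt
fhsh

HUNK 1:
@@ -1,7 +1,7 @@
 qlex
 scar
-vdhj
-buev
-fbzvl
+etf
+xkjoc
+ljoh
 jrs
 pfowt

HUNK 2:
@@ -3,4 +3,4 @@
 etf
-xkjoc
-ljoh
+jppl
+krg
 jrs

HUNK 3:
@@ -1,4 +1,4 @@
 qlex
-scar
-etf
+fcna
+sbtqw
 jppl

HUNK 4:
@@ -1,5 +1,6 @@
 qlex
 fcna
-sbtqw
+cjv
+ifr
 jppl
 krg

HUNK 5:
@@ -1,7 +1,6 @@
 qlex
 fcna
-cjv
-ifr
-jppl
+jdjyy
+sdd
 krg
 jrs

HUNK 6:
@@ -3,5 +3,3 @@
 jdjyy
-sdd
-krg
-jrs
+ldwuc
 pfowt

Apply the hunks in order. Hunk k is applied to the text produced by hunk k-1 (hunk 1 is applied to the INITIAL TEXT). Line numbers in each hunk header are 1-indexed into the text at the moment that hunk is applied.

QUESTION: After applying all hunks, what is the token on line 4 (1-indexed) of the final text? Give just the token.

Hunk 1: at line 1 remove [vdhj,buev,fbzvl] add [etf,xkjoc,ljoh] -> 8 lines: qlex scar etf xkjoc ljoh jrs pfowt fhsh
Hunk 2: at line 3 remove [xkjoc,ljoh] add [jppl,krg] -> 8 lines: qlex scar etf jppl krg jrs pfowt fhsh
Hunk 3: at line 1 remove [scar,etf] add [fcna,sbtqw] -> 8 lines: qlex fcna sbtqw jppl krg jrs pfowt fhsh
Hunk 4: at line 1 remove [sbtqw] add [cjv,ifr] -> 9 lines: qlex fcna cjv ifr jppl krg jrs pfowt fhsh
Hunk 5: at line 1 remove [cjv,ifr,jppl] add [jdjyy,sdd] -> 8 lines: qlex fcna jdjyy sdd krg jrs pfowt fhsh
Hunk 6: at line 3 remove [sdd,krg,jrs] add [ldwuc] -> 6 lines: qlex fcna jdjyy ldwuc pfowt fhsh
Final line 4: ldwuc

Answer: ldwuc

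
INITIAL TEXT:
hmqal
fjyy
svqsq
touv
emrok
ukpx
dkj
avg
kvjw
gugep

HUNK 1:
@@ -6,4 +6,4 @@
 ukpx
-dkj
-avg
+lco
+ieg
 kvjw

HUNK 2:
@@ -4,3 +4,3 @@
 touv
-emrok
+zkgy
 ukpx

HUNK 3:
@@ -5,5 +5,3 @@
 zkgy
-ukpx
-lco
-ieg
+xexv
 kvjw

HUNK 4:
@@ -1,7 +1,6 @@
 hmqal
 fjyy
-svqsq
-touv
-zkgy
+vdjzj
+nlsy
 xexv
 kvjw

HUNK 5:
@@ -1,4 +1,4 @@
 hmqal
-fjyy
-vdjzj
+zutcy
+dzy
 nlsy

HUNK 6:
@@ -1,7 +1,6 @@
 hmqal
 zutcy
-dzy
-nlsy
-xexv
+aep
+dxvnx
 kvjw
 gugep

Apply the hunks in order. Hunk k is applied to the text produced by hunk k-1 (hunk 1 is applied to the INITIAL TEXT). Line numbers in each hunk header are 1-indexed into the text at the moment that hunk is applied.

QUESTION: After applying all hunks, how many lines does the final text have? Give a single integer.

Answer: 6

Derivation:
Hunk 1: at line 6 remove [dkj,avg] add [lco,ieg] -> 10 lines: hmqal fjyy svqsq touv emrok ukpx lco ieg kvjw gugep
Hunk 2: at line 4 remove [emrok] add [zkgy] -> 10 lines: hmqal fjyy svqsq touv zkgy ukpx lco ieg kvjw gugep
Hunk 3: at line 5 remove [ukpx,lco,ieg] add [xexv] -> 8 lines: hmqal fjyy svqsq touv zkgy xexv kvjw gugep
Hunk 4: at line 1 remove [svqsq,touv,zkgy] add [vdjzj,nlsy] -> 7 lines: hmqal fjyy vdjzj nlsy xexv kvjw gugep
Hunk 5: at line 1 remove [fjyy,vdjzj] add [zutcy,dzy] -> 7 lines: hmqal zutcy dzy nlsy xexv kvjw gugep
Hunk 6: at line 1 remove [dzy,nlsy,xexv] add [aep,dxvnx] -> 6 lines: hmqal zutcy aep dxvnx kvjw gugep
Final line count: 6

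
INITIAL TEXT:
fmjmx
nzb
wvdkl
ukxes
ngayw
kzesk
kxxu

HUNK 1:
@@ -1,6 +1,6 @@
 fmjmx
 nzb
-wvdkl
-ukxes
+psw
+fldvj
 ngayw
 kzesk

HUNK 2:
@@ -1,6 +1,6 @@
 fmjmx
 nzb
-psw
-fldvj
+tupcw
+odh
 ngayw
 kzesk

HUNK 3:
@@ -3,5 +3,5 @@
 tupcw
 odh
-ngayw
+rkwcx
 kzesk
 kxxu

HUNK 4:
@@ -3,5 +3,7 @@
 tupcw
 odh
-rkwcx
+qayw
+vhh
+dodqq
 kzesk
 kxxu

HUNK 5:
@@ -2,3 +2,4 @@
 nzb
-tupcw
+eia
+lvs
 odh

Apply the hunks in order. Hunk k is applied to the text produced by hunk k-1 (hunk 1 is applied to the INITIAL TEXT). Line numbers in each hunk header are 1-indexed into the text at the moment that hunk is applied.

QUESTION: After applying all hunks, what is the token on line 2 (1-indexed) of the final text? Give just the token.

Answer: nzb

Derivation:
Hunk 1: at line 1 remove [wvdkl,ukxes] add [psw,fldvj] -> 7 lines: fmjmx nzb psw fldvj ngayw kzesk kxxu
Hunk 2: at line 1 remove [psw,fldvj] add [tupcw,odh] -> 7 lines: fmjmx nzb tupcw odh ngayw kzesk kxxu
Hunk 3: at line 3 remove [ngayw] add [rkwcx] -> 7 lines: fmjmx nzb tupcw odh rkwcx kzesk kxxu
Hunk 4: at line 3 remove [rkwcx] add [qayw,vhh,dodqq] -> 9 lines: fmjmx nzb tupcw odh qayw vhh dodqq kzesk kxxu
Hunk 5: at line 2 remove [tupcw] add [eia,lvs] -> 10 lines: fmjmx nzb eia lvs odh qayw vhh dodqq kzesk kxxu
Final line 2: nzb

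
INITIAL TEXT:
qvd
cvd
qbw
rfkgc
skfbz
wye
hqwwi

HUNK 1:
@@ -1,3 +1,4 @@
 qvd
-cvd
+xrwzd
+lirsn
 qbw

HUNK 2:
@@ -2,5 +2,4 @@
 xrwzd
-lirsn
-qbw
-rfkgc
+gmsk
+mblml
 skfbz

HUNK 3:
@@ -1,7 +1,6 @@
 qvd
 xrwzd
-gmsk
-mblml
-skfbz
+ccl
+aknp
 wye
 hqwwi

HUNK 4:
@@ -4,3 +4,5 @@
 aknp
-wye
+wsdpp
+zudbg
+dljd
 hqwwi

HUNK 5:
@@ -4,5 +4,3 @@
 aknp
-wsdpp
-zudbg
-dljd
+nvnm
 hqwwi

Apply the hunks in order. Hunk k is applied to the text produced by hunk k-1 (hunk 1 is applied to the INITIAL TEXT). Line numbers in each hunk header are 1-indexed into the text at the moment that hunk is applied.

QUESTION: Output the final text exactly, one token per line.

Answer: qvd
xrwzd
ccl
aknp
nvnm
hqwwi

Derivation:
Hunk 1: at line 1 remove [cvd] add [xrwzd,lirsn] -> 8 lines: qvd xrwzd lirsn qbw rfkgc skfbz wye hqwwi
Hunk 2: at line 2 remove [lirsn,qbw,rfkgc] add [gmsk,mblml] -> 7 lines: qvd xrwzd gmsk mblml skfbz wye hqwwi
Hunk 3: at line 1 remove [gmsk,mblml,skfbz] add [ccl,aknp] -> 6 lines: qvd xrwzd ccl aknp wye hqwwi
Hunk 4: at line 4 remove [wye] add [wsdpp,zudbg,dljd] -> 8 lines: qvd xrwzd ccl aknp wsdpp zudbg dljd hqwwi
Hunk 5: at line 4 remove [wsdpp,zudbg,dljd] add [nvnm] -> 6 lines: qvd xrwzd ccl aknp nvnm hqwwi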